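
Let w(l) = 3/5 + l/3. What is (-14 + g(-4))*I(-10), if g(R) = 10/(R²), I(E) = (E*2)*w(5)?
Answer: 1819/3 ≈ 606.33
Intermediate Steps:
w(l) = ⅗ + l/3 (w(l) = 3*(⅕) + l*(⅓) = ⅗ + l/3)
I(E) = 68*E/15 (I(E) = (E*2)*(⅗ + (⅓)*5) = (2*E)*(⅗ + 5/3) = (2*E)*(34/15) = 68*E/15)
g(R) = 10/R²
(-14 + g(-4))*I(-10) = (-14 + 10/(-4)²)*((68/15)*(-10)) = (-14 + 10*(1/16))*(-136/3) = (-14 + 5/8)*(-136/3) = -107/8*(-136/3) = 1819/3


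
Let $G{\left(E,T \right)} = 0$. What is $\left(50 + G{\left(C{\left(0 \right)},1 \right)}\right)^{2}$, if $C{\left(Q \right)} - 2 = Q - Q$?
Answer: $2500$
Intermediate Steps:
$C{\left(Q \right)} = 2$ ($C{\left(Q \right)} = 2 + \left(Q - Q\right) = 2 + 0 = 2$)
$\left(50 + G{\left(C{\left(0 \right)},1 \right)}\right)^{2} = \left(50 + 0\right)^{2} = 50^{2} = 2500$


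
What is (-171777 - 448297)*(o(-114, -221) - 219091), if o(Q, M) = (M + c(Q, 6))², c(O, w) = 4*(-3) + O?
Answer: 61190142468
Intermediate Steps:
c(O, w) = -12 + O
o(Q, M) = (-12 + M + Q)² (o(Q, M) = (M + (-12 + Q))² = (-12 + M + Q)²)
(-171777 - 448297)*(o(-114, -221) - 219091) = (-171777 - 448297)*((-12 - 221 - 114)² - 219091) = -620074*((-347)² - 219091) = -620074*(120409 - 219091) = -620074*(-98682) = 61190142468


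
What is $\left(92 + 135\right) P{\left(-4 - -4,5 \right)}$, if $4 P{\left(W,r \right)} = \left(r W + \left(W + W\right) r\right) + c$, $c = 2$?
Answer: $\frac{227}{2} \approx 113.5$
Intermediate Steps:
$P{\left(W,r \right)} = \frac{1}{2} + \frac{3 W r}{4}$ ($P{\left(W,r \right)} = \frac{\left(r W + \left(W + W\right) r\right) + 2}{4} = \frac{\left(W r + 2 W r\right) + 2}{4} = \frac{3 W r + 2}{4} = \frac{2 + 3 W r}{4} = \frac{1}{2} + \frac{3 W r}{4}$)
$\left(92 + 135\right) P{\left(-4 - -4,5 \right)} = \left(92 + 135\right) \left(\frac{1}{2} + \frac{3}{4} \left(-4 - -4\right) 5\right) = 227 \left(\frac{1}{2} + \frac{3}{4} \left(-4 + 4\right) 5\right) = 227 \left(\frac{1}{2} + \frac{3}{4} \cdot 0 \cdot 5\right) = 227 \left(\frac{1}{2} + 0\right) = 227 \cdot \frac{1}{2} = \frac{227}{2}$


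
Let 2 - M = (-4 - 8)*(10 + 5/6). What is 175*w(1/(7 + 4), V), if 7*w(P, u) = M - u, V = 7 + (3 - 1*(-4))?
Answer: 2950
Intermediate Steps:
M = 132 (M = 2 - (-4 - 8)*(10 + 5/6) = 2 - (-12)*(10 + 5*(⅙)) = 2 - (-12)*(10 + ⅚) = 2 - (-12)*65/6 = 2 - 1*(-130) = 2 + 130 = 132)
V = 14 (V = 7 + (3 + 4) = 7 + 7 = 14)
w(P, u) = 132/7 - u/7 (w(P, u) = (132 - u)/7 = 132/7 - u/7)
175*w(1/(7 + 4), V) = 175*(132/7 - ⅐*14) = 175*(132/7 - 2) = 175*(118/7) = 2950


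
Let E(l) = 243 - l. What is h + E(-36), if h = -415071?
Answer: -414792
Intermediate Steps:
h + E(-36) = -415071 + (243 - 1*(-36)) = -415071 + (243 + 36) = -415071 + 279 = -414792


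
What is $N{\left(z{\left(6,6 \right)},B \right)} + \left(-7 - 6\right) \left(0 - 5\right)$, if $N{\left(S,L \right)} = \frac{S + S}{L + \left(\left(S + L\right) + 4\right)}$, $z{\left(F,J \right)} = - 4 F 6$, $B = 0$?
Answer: $\frac{2347}{35} \approx 67.057$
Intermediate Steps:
$z{\left(F,J \right)} = - 24 F$
$N{\left(S,L \right)} = \frac{2 S}{4 + S + 2 L}$ ($N{\left(S,L \right)} = \frac{2 S}{L + \left(\left(L + S\right) + 4\right)} = \frac{2 S}{L + \left(4 + L + S\right)} = \frac{2 S}{4 + S + 2 L}$)
$N{\left(z{\left(6,6 \right)},B \right)} + \left(-7 - 6\right) \left(0 - 5\right) = \frac{2 \left(\left(-24\right) 6\right)}{4 - 144 + 2 \cdot 0} + \left(-7 - 6\right) \left(0 - 5\right) = 2 \left(-144\right) \frac{1}{4 - 144 + 0} + \left(-7 - 6\right) \left(0 - 5\right) = 2 \left(-144\right) \frac{1}{-140} - -65 = 2 \left(-144\right) \left(- \frac{1}{140}\right) + 65 = \frac{72}{35} + 65 = \frac{2347}{35}$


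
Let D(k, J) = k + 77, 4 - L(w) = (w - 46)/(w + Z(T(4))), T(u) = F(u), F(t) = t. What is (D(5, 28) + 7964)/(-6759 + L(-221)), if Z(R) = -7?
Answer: -611496/513469 ≈ -1.1909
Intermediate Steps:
T(u) = u
L(w) = 4 - (-46 + w)/(-7 + w) (L(w) = 4 - (w - 46)/(w - 7) = 4 - (-46 + w)/(-7 + w))
D(k, J) = 77 + k
(D(5, 28) + 7964)/(-6759 + L(-221)) = ((77 + 5) + 7964)/(-6759 + 3*(6 - 221)/(-7 - 221)) = (82 + 7964)/(-6759 + 3*(-215)/(-228)) = 8046/(-6759 + 3*(-1/228)*(-215)) = 8046/(-6759 + 215/76) = 8046/(-513469/76) = 8046*(-76/513469) = -611496/513469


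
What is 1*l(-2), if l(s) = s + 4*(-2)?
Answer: -10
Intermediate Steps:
l(s) = -8 + s (l(s) = s - 8 = -8 + s)
1*l(-2) = 1*(-8 - 2) = 1*(-10) = -10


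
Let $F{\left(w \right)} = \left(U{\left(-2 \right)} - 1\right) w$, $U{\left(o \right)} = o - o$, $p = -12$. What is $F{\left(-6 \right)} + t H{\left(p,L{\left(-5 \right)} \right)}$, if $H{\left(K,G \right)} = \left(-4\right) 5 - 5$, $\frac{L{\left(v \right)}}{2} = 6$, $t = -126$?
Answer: $3156$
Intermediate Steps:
$U{\left(o \right)} = 0$
$L{\left(v \right)} = 12$ ($L{\left(v \right)} = 2 \cdot 6 = 12$)
$F{\left(w \right)} = - w$ ($F{\left(w \right)} = \left(0 - 1\right) w = - w$)
$H{\left(K,G \right)} = -25$ ($H{\left(K,G \right)} = -20 - 5 = -25$)
$F{\left(-6 \right)} + t H{\left(p,L{\left(-5 \right)} \right)} = \left(-1\right) \left(-6\right) - -3150 = 6 + 3150 = 3156$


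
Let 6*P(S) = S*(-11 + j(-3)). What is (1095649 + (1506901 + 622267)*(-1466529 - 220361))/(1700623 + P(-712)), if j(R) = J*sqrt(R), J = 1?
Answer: -55014901463772821205/26069040846433 - 3835904747478228*I*sqrt(3)/26069040846433 ≈ -2.1104e+6 - 254.86*I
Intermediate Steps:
j(R) = sqrt(R) (j(R) = 1*sqrt(R) = sqrt(R))
P(S) = S*(-11 + I*sqrt(3))/6 (P(S) = (S*(-11 + sqrt(-3)))/6 = (S*(-11 + I*sqrt(3)))/6 = S*(-11 + I*sqrt(3))/6)
(1095649 + (1506901 + 622267)*(-1466529 - 220361))/(1700623 + P(-712)) = (1095649 + (1506901 + 622267)*(-1466529 - 220361))/(1700623 + (1/6)*(-712)*(-11 + I*sqrt(3))) = (1095649 + 2129168*(-1686890))/(1700623 + (3916/3 - 356*I*sqrt(3)/3)) = (1095649 - 3591672207520)/(5105785/3 - 356*I*sqrt(3)/3) = -3591671111871/(5105785/3 - 356*I*sqrt(3)/3)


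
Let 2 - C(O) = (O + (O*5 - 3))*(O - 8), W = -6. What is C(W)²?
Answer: 295936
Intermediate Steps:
C(O) = 2 - (-8 + O)*(-3 + 6*O) (C(O) = 2 - (O + (O*5 - 3))*(O - 8) = 2 - (O + (5*O - 3))*(-8 + O) = 2 - (O + (-3 + 5*O))*(-8 + O) = 2 - (-3 + 6*O)*(-8 + O) = 2 - (-8 + O)*(-3 + 6*O))
C(W)² = (-22 - 6*(-6)² + 51*(-6))² = (-22 - 6*36 - 306)² = (-22 - 216 - 306)² = (-544)² = 295936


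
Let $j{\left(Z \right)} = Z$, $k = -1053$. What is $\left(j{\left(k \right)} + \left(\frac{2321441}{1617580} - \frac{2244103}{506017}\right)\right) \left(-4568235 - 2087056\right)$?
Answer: $\frac{5752567490216181673493}{818522978860} \approx 7.028 \cdot 10^{9}$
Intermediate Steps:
$\left(j{\left(k \right)} + \left(\frac{2321441}{1617580} - \frac{2244103}{506017}\right)\right) \left(-4568235 - 2087056\right) = \left(-1053 + \left(\frac{2321441}{1617580} - \frac{2244103}{506017}\right)\right) \left(-4568235 - 2087056\right) = \left(-1053 + \left(2321441 \cdot \frac{1}{1617580} - \frac{2244103}{506017}\right)\right) \left(-6655291\right) = \left(-1053 + \left(\frac{2321441}{1617580} - \frac{2244103}{506017}\right)\right) \left(-6655291\right) = \left(-1053 - \frac{2455327520243}{818522978860}\right) \left(-6655291\right) = \left(- \frac{864360024259823}{818522978860}\right) \left(-6655291\right) = \frac{5752567490216181673493}{818522978860}$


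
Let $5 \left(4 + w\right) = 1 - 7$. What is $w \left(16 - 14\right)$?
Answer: $- \frac{52}{5} \approx -10.4$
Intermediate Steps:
$w = - \frac{26}{5}$ ($w = -4 + \frac{1 - 7}{5} = -4 + \frac{1}{5} \left(-6\right) = -4 - \frac{6}{5} = - \frac{26}{5} \approx -5.2$)
$w \left(16 - 14\right) = - \frac{26 \left(16 - 14\right)}{5} = \left(- \frac{26}{5}\right) 2 = - \frac{52}{5}$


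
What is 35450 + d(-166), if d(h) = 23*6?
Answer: 35588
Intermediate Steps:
d(h) = 138
35450 + d(-166) = 35450 + 138 = 35588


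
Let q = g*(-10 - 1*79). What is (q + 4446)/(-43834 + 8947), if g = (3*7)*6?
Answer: 2256/11629 ≈ 0.19400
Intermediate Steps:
g = 126 (g = 21*6 = 126)
q = -11214 (q = 126*(-10 - 1*79) = 126*(-10 - 79) = 126*(-89) = -11214)
(q + 4446)/(-43834 + 8947) = (-11214 + 4446)/(-43834 + 8947) = -6768/(-34887) = -6768*(-1/34887) = 2256/11629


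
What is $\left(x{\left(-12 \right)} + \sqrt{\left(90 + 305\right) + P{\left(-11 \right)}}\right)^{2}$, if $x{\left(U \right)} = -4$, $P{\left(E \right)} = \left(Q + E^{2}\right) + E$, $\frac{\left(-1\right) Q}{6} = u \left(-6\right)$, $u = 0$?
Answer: $\left(4 - \sqrt{505}\right)^{2} \approx 341.22$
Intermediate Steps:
$Q = 0$ ($Q = - 6 \cdot 0 \left(-6\right) = \left(-6\right) 0 = 0$)
$P{\left(E \right)} = E + E^{2}$ ($P{\left(E \right)} = \left(0 + E^{2}\right) + E = E^{2} + E = E + E^{2}$)
$\left(x{\left(-12 \right)} + \sqrt{\left(90 + 305\right) + P{\left(-11 \right)}}\right)^{2} = \left(-4 + \sqrt{\left(90 + 305\right) - 11 \left(1 - 11\right)}\right)^{2} = \left(-4 + \sqrt{395 - -110}\right)^{2} = \left(-4 + \sqrt{395 + 110}\right)^{2} = \left(-4 + \sqrt{505}\right)^{2}$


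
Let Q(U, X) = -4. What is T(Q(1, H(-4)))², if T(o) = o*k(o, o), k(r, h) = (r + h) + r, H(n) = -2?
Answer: 2304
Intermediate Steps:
k(r, h) = h + 2*r (k(r, h) = (h + r) + r = h + 2*r)
T(o) = 3*o² (T(o) = o*(o + 2*o) = o*(3*o) = 3*o²)
T(Q(1, H(-4)))² = (3*(-4)²)² = (3*16)² = 48² = 2304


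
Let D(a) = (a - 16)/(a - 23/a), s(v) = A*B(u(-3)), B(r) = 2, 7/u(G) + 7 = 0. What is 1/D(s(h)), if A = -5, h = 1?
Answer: 77/260 ≈ 0.29615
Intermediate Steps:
u(G) = -1 (u(G) = 7/(-7 + 0) = 7/(-7) = 7*(-⅐) = -1)
s(v) = -10 (s(v) = -5*2 = -10)
D(a) = (-16 + a)/(a - 23/a)
1/D(s(h)) = 1/(-10*(-16 - 10)/(-23 + (-10)²)) = 1/(-10*(-26)/(-23 + 100)) = 1/(-10*(-26)/77) = 1/(-10*1/77*(-26)) = 1/(260/77) = 77/260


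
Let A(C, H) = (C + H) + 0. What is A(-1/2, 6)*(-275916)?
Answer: -1517538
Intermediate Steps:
A(C, H) = C + H
A(-1/2, 6)*(-275916) = (-1/2 + 6)*(-275916) = (-1*½ + 6)*(-275916) = (-½ + 6)*(-275916) = (11/2)*(-275916) = -1517538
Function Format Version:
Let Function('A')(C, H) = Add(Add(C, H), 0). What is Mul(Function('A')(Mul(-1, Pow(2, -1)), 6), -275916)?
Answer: -1517538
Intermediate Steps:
Function('A')(C, H) = Add(C, H)
Mul(Function('A')(Mul(-1, Pow(2, -1)), 6), -275916) = Mul(Add(Mul(-1, Pow(2, -1)), 6), -275916) = Mul(Add(Mul(-1, Rational(1, 2)), 6), -275916) = Mul(Add(Rational(-1, 2), 6), -275916) = Mul(Rational(11, 2), -275916) = -1517538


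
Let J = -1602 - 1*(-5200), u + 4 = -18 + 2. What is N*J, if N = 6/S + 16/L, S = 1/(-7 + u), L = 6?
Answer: -1719844/3 ≈ -5.7328e+5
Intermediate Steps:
u = -20 (u = -4 + (-18 + 2) = -4 - 16 = -20)
S = -1/27 (S = 1/(-7 - 20) = 1/(-27) = -1/27 ≈ -0.037037)
N = -478/3 (N = 6/(-1/27) + 16/6 = 6*(-27) + 16*(⅙) = -162 + 8/3 = -478/3 ≈ -159.33)
J = 3598 (J = -1602 + 5200 = 3598)
N*J = -478/3*3598 = -1719844/3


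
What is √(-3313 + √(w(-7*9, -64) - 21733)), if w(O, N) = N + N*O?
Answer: √(-3313 + I*√17765) ≈ 1.1576 + 57.57*I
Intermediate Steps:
√(-3313 + √(w(-7*9, -64) - 21733)) = √(-3313 + √(-64*(1 - 7*9) - 21733)) = √(-3313 + √(-64*(1 - 63) - 21733)) = √(-3313 + √(-64*(-62) - 21733)) = √(-3313 + √(3968 - 21733)) = √(-3313 + √(-17765)) = √(-3313 + I*√17765)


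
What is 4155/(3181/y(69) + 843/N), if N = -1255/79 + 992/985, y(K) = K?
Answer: -331937477865/843281038 ≈ -393.63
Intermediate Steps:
N = -1157807/77815 (N = -1255*1/79 + 992*(1/985) = -1255/79 + 992/985 = -1157807/77815 ≈ -14.879)
4155/(3181/y(69) + 843/N) = 4155/(3181/69 + 843/(-1157807/77815)) = 4155/(3181*(1/69) + 843*(-77815/1157807)) = 4155/(3181/69 - 65598045/1157807) = 4155/(-843281038/79888683) = 4155*(-79888683/843281038) = -331937477865/843281038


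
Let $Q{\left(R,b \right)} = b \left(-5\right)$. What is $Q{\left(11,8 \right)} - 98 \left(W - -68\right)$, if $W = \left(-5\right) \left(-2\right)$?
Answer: $-7684$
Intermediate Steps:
$W = 10$
$Q{\left(R,b \right)} = - 5 b$
$Q{\left(11,8 \right)} - 98 \left(W - -68\right) = \left(-5\right) 8 - 98 \left(10 - -68\right) = -40 - 98 \left(10 + 68\right) = -40 - 7644 = -7684$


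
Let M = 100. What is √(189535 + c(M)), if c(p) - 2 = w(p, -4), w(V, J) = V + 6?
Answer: √189643 ≈ 435.48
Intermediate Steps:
w(V, J) = 6 + V
c(p) = 8 + p (c(p) = 2 + (6 + p) = 8 + p)
√(189535 + c(M)) = √(189535 + (8 + 100)) = √(189535 + 108) = √189643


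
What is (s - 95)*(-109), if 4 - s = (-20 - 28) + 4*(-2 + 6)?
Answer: 6431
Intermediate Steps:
s = 36 (s = 4 - ((-20 - 28) + 4*(-2 + 6)) = 4 - (-48 + 4*4) = 4 - (-48 + 16) = 4 - 1*(-32) = 4 + 32 = 36)
(s - 95)*(-109) = (36 - 95)*(-109) = -59*(-109) = 6431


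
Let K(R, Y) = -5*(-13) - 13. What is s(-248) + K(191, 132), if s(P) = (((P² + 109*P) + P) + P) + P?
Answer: 33780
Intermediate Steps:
K(R, Y) = 52 (K(R, Y) = 65 - 13 = 52)
s(P) = P² + 112*P (s(P) = ((P² + 110*P) + P) + P = (P² + 111*P) + P = P² + 112*P)
s(-248) + K(191, 132) = -248*(112 - 248) + 52 = -248*(-136) + 52 = 33728 + 52 = 33780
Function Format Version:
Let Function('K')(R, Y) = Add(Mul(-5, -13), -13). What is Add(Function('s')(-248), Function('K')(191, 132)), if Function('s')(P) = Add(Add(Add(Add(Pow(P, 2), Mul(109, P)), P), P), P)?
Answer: 33780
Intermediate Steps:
Function('K')(R, Y) = 52 (Function('K')(R, Y) = Add(65, -13) = 52)
Function('s')(P) = Add(Pow(P, 2), Mul(112, P)) (Function('s')(P) = Add(Add(Add(Pow(P, 2), Mul(110, P)), P), P) = Add(Add(Pow(P, 2), Mul(111, P)), P) = Add(Pow(P, 2), Mul(112, P)))
Add(Function('s')(-248), Function('K')(191, 132)) = Add(Mul(-248, Add(112, -248)), 52) = Add(Mul(-248, -136), 52) = Add(33728, 52) = 33780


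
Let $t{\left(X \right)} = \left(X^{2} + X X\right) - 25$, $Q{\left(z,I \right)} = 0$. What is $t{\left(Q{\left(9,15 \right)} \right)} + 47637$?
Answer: $47612$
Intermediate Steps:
$t{\left(X \right)} = -25 + 2 X^{2}$ ($t{\left(X \right)} = \left(X^{2} + X^{2}\right) - 25 = 2 X^{2} - 25 = -25 + 2 X^{2}$)
$t{\left(Q{\left(9,15 \right)} \right)} + 47637 = \left(-25 + 2 \cdot 0^{2}\right) + 47637 = \left(-25 + 2 \cdot 0\right) + 47637 = \left(-25 + 0\right) + 47637 = -25 + 47637 = 47612$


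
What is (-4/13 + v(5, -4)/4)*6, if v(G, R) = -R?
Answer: 54/13 ≈ 4.1538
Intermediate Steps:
(-4/13 + v(5, -4)/4)*6 = (-4/13 - 1*(-4)/4)*6 = (-4*1/13 + 4*(1/4))*6 = (-4/13 + 1)*6 = (9/13)*6 = 54/13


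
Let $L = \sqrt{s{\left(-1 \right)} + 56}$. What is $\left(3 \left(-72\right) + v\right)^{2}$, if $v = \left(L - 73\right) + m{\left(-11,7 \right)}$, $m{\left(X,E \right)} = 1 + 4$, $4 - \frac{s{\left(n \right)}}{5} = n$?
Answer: $75625$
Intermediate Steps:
$s{\left(n \right)} = 20 - 5 n$
$m{\left(X,E \right)} = 5$
$L = 9$ ($L = \sqrt{\left(20 - -5\right) + 56} = \sqrt{\left(20 + 5\right) + 56} = \sqrt{25 + 56} = \sqrt{81} = 9$)
$v = -59$ ($v = \left(9 - 73\right) + 5 = -64 + 5 = -59$)
$\left(3 \left(-72\right) + v\right)^{2} = \left(3 \left(-72\right) - 59\right)^{2} = \left(-216 - 59\right)^{2} = \left(-275\right)^{2} = 75625$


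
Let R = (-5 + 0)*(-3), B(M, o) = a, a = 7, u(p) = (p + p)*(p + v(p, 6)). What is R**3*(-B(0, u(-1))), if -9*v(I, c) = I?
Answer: -23625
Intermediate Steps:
v(I, c) = -I/9
u(p) = 16*p**2/9 (u(p) = (p + p)*(p - p/9) = (2*p)*(8*p/9) = 16*p**2/9)
B(M, o) = 7
R = 15 (R = -5*(-3) = 15)
R**3*(-B(0, u(-1))) = 15**3*(-1*7) = 3375*(-7) = -23625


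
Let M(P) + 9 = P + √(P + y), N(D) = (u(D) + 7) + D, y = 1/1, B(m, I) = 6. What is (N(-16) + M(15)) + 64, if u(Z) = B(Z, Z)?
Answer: 71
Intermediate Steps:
y = 1
u(Z) = 6
N(D) = 13 + D (N(D) = (6 + 7) + D = 13 + D)
M(P) = -9 + P + √(1 + P) (M(P) = -9 + (P + √(P + 1)) = -9 + (P + √(1 + P)) = -9 + P + √(1 + P))
(N(-16) + M(15)) + 64 = ((13 - 16) + (-9 + 15 + √(1 + 15))) + 64 = (-3 + (-9 + 15 + √16)) + 64 = (-3 + (-9 + 15 + 4)) + 64 = (-3 + 10) + 64 = 7 + 64 = 71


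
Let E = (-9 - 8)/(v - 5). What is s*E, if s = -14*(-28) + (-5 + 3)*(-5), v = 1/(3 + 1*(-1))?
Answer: 4556/3 ≈ 1518.7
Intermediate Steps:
v = ½ (v = 1/(3 - 1) = 1/2 = ½ ≈ 0.50000)
s = 402 (s = 392 - 2*(-5) = 392 + 10 = 402)
E = 34/9 (E = (-9 - 8)/(½ - 5) = -17/(-9/2) = -17*(-2/9) = 34/9 ≈ 3.7778)
s*E = 402*(34/9) = 4556/3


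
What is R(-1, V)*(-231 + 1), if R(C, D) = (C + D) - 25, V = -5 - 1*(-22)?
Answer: 2070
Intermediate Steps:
V = 17 (V = -5 + 22 = 17)
R(C, D) = -25 + C + D
R(-1, V)*(-231 + 1) = (-25 - 1 + 17)*(-231 + 1) = -9*(-230) = 2070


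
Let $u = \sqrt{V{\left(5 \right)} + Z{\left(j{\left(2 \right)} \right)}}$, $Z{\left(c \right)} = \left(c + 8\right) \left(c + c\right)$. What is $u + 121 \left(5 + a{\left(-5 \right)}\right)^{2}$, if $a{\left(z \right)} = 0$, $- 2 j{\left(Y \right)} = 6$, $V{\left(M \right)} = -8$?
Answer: $3025 + i \sqrt{38} \approx 3025.0 + 6.1644 i$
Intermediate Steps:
$j{\left(Y \right)} = -3$ ($j{\left(Y \right)} = \left(- \frac{1}{2}\right) 6 = -3$)
$Z{\left(c \right)} = 2 c \left(8 + c\right)$ ($Z{\left(c \right)} = \left(8 + c\right) 2 c = 2 c \left(8 + c\right)$)
$u = i \sqrt{38}$ ($u = \sqrt{-8 + 2 \left(-3\right) \left(8 - 3\right)} = \sqrt{-8 + 2 \left(-3\right) 5} = \sqrt{-8 - 30} = \sqrt{-38} = i \sqrt{38} \approx 6.1644 i$)
$u + 121 \left(5 + a{\left(-5 \right)}\right)^{2} = i \sqrt{38} + 121 \left(5 + 0\right)^{2} = i \sqrt{38} + 121 \cdot 5^{2} = i \sqrt{38} + 121 \cdot 25 = i \sqrt{38} + 3025 = 3025 + i \sqrt{38}$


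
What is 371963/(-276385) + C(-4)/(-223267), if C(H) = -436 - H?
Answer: -82927664801/61707649795 ≈ -1.3439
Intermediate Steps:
371963/(-276385) + C(-4)/(-223267) = 371963/(-276385) + (-436 - 1*(-4))/(-223267) = 371963*(-1/276385) + (-436 + 4)*(-1/223267) = -371963/276385 - 432*(-1/223267) = -371963/276385 + 432/223267 = -82927664801/61707649795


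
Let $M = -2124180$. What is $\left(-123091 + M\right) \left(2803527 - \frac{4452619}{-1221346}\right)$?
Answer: $- \frac{7694837798027096431}{1221346} \approx -6.3003 \cdot 10^{12}$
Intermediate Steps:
$\left(-123091 + M\right) \left(2803527 - \frac{4452619}{-1221346}\right) = \left(-123091 - 2124180\right) \left(2803527 - \frac{4452619}{-1221346}\right) = - 2247271 \left(2803527 - - \frac{4452619}{1221346}\right) = - 2247271 \left(2803527 + \frac{4452619}{1221346}\right) = \left(-2247271\right) \frac{3424080939961}{1221346} = - \frac{7694837798027096431}{1221346}$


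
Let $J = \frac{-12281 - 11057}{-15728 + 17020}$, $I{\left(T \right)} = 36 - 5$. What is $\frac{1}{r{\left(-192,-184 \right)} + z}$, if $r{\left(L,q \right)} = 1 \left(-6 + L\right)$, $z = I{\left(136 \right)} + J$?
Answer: $- \frac{646}{119551} \approx -0.0054035$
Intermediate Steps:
$I{\left(T \right)} = 31$ ($I{\left(T \right)} = 36 - 5 = 31$)
$J = - \frac{11669}{646}$ ($J = - \frac{23338}{1292} = \left(-23338\right) \frac{1}{1292} = - \frac{11669}{646} \approx -18.063$)
$z = \frac{8357}{646}$ ($z = 31 - \frac{11669}{646} = \frac{8357}{646} \approx 12.937$)
$r{\left(L,q \right)} = -6 + L$
$\frac{1}{r{\left(-192,-184 \right)} + z} = \frac{1}{\left(-6 - 192\right) + \frac{8357}{646}} = \frac{1}{-198 + \frac{8357}{646}} = \frac{1}{- \frac{119551}{646}} = - \frac{646}{119551}$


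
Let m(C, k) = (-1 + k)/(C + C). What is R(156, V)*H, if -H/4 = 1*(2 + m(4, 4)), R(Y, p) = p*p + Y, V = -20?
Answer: -5282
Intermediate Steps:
m(C, k) = (-1 + k)/(2*C) (m(C, k) = (-1 + k)/((2*C)) = (-1 + k)*(1/(2*C)) = (-1 + k)/(2*C))
R(Y, p) = Y + p² (R(Y, p) = p² + Y = Y + p²)
H = -19/2 (H = -4*(2 + (½)*(-1 + 4)/4) = -4*(2 + (½)*(¼)*3) = -4*(2 + 3/8) = -4*19/8 = -19/2 ≈ -9.5000)
R(156, V)*H = (156 + (-20)²)*(-19/2) = (156 + 400)*(-19/2) = 556*(-19/2) = -5282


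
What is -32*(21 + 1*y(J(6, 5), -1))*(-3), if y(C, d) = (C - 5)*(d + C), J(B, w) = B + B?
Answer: 9408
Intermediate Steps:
J(B, w) = 2*B
y(C, d) = (-5 + C)*(C + d)
-32*(21 + 1*y(J(6, 5), -1))*(-3) = -32*(21 + 1*((2*6)² - 10*6 - 5*(-1) + (2*6)*(-1)))*(-3) = -32*(21 + 1*(12² - 5*12 + 5 + 12*(-1)))*(-3) = -32*(21 + 1*(144 - 60 + 5 - 12))*(-3) = -32*(21 + 1*77)*(-3) = -32*(21 + 77)*(-3) = -32*98*(-3) = -3136*(-3) = 9408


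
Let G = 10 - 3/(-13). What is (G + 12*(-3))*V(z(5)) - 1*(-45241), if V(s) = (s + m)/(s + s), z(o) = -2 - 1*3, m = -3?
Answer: 587865/13 ≈ 45220.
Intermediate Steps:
z(o) = -5 (z(o) = -2 - 3 = -5)
V(s) = (-3 + s)/(2*s) (V(s) = (s - 3)/(s + s) = (-3 + s)/((2*s)) = (-3 + s)*(1/(2*s)) = (-3 + s)/(2*s))
G = 133/13 (G = 10 - 3*(-1/13) = 10 + 3/13 = 133/13 ≈ 10.231)
(G + 12*(-3))*V(z(5)) - 1*(-45241) = (133/13 + 12*(-3))*((1/2)*(-3 - 5)/(-5)) - 1*(-45241) = (133/13 - 36)*((1/2)*(-1/5)*(-8)) + 45241 = -335/13*4/5 + 45241 = -268/13 + 45241 = 587865/13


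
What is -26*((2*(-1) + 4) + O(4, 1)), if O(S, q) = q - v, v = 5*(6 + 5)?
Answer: 1352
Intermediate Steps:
v = 55 (v = 5*11 = 55)
O(S, q) = -55 + q (O(S, q) = q - 1*55 = q - 55 = -55 + q)
-26*((2*(-1) + 4) + O(4, 1)) = -26*((2*(-1) + 4) + (-55 + 1)) = -26*((-2 + 4) - 54) = -26*(2 - 54) = -26*(-52) = 1352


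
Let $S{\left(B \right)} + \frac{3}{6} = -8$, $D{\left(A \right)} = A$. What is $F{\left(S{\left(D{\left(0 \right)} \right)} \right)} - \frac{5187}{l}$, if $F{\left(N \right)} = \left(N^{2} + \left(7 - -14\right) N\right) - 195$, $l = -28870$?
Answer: $- \frac{17383801}{57740} \approx -301.07$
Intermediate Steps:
$S{\left(B \right)} = - \frac{17}{2}$ ($S{\left(B \right)} = - \frac{1}{2} - 8 = - \frac{17}{2}$)
$F{\left(N \right)} = -195 + N^{2} + 21 N$ ($F{\left(N \right)} = \left(N^{2} + \left(7 + 14\right) N\right) - 195 = \left(N^{2} + 21 N\right) - 195 = -195 + N^{2} + 21 N$)
$F{\left(S{\left(D{\left(0 \right)} \right)} \right)} - \frac{5187}{l} = \left(-195 + \left(- \frac{17}{2}\right)^{2} + 21 \left(- \frac{17}{2}\right)\right) - \frac{5187}{-28870} = \left(-195 + \frac{289}{4} - \frac{357}{2}\right) - - \frac{5187}{28870} = - \frac{1205}{4} + \frac{5187}{28870} = - \frac{17383801}{57740}$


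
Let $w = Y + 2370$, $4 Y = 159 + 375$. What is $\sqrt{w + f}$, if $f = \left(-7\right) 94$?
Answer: $\frac{\sqrt{7382}}{2} \approx 42.959$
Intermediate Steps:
$f = -658$
$Y = \frac{267}{2}$ ($Y = \frac{159 + 375}{4} = \frac{1}{4} \cdot 534 = \frac{267}{2} \approx 133.5$)
$w = \frac{5007}{2}$ ($w = \frac{267}{2} + 2370 = \frac{5007}{2} \approx 2503.5$)
$\sqrt{w + f} = \sqrt{\frac{5007}{2} - 658} = \sqrt{\frac{3691}{2}} = \frac{\sqrt{7382}}{2}$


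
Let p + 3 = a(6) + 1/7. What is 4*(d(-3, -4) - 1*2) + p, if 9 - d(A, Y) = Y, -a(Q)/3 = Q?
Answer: 162/7 ≈ 23.143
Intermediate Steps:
a(Q) = -3*Q
d(A, Y) = 9 - Y
p = -146/7 (p = -3 + (-3*6 + 1/7) = -3 + (-18 + 1/7) = -3 - 125/7 = -146/7 ≈ -20.857)
4*(d(-3, -4) - 1*2) + p = 4*((9 - 1*(-4)) - 1*2) - 146/7 = 4*((9 + 4) - 2) - 146/7 = 4*(13 - 2) - 146/7 = 4*11 - 146/7 = 44 - 146/7 = 162/7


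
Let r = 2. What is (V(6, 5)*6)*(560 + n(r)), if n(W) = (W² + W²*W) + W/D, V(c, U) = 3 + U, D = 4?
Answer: 27480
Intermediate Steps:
n(W) = W² + W³ + W/4 (n(W) = (W² + W²*W) + W/4 = (W² + W³) + W*(¼) = (W² + W³) + W/4 = W² + W³ + W/4)
(V(6, 5)*6)*(560 + n(r)) = ((3 + 5)*6)*(560 + 2*(¼ + 2 + 2²)) = (8*6)*(560 + 2*(¼ + 2 + 4)) = 48*(560 + 2*(25/4)) = 48*(560 + 25/2) = 48*(1145/2) = 27480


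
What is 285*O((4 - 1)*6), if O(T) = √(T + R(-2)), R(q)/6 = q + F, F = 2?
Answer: 855*√2 ≈ 1209.2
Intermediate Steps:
R(q) = 12 + 6*q (R(q) = 6*(q + 2) = 6*(2 + q) = 12 + 6*q)
O(T) = √T (O(T) = √(T + (12 + 6*(-2))) = √(T + (12 - 12)) = √(T + 0) = √T)
285*O((4 - 1)*6) = 285*√((4 - 1)*6) = 285*√(3*6) = 285*√18 = 285*(3*√2) = 855*√2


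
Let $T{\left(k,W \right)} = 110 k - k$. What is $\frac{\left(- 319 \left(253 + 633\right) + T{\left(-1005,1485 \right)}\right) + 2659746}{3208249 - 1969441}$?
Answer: $\frac{2267567}{1238808} \approx 1.8304$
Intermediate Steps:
$T{\left(k,W \right)} = 109 k$
$\frac{\left(- 319 \left(253 + 633\right) + T{\left(-1005,1485 \right)}\right) + 2659746}{3208249 - 1969441} = \frac{\left(- 319 \left(253 + 633\right) + 109 \left(-1005\right)\right) + 2659746}{3208249 - 1969441} = \frac{\left(\left(-319\right) 886 - 109545\right) + 2659746}{1238808} = \left(\left(-282634 - 109545\right) + 2659746\right) \frac{1}{1238808} = \left(-392179 + 2659746\right) \frac{1}{1238808} = 2267567 \cdot \frac{1}{1238808} = \frac{2267567}{1238808}$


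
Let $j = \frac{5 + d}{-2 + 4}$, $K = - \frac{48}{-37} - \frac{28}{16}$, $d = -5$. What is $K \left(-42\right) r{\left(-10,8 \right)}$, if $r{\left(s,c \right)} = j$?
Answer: $0$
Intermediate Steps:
$K = - \frac{67}{148}$ ($K = \left(-48\right) \left(- \frac{1}{37}\right) - \frac{7}{4} = \frac{48}{37} - \frac{7}{4} = - \frac{67}{148} \approx -0.4527$)
$j = 0$ ($j = \frac{5 - 5}{-2 + 4} = \frac{0}{2} = 0 \cdot \frac{1}{2} = 0$)
$r{\left(s,c \right)} = 0$
$K \left(-42\right) r{\left(-10,8 \right)} = \left(- \frac{67}{148}\right) \left(-42\right) 0 = \frac{1407}{74} \cdot 0 = 0$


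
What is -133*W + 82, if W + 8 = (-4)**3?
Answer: 9658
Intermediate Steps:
W = -72 (W = -8 + (-4)**3 = -8 - 64 = -72)
-133*W + 82 = -133*(-72) + 82 = 9576 + 82 = 9658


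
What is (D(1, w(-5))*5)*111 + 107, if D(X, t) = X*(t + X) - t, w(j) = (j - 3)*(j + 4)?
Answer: 662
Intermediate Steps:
w(j) = (-3 + j)*(4 + j)
D(X, t) = -t + X*(X + t) (D(X, t) = X*(X + t) - t = -t + X*(X + t))
(D(1, w(-5))*5)*111 + 107 = ((1**2 - (-12 - 5 + (-5)**2) + 1*(-12 - 5 + (-5)**2))*5)*111 + 107 = ((1 - (-12 - 5 + 25) + 1*(-12 - 5 + 25))*5)*111 + 107 = ((1 - 1*8 + 1*8)*5)*111 + 107 = ((1 - 8 + 8)*5)*111 + 107 = (1*5)*111 + 107 = 5*111 + 107 = 555 + 107 = 662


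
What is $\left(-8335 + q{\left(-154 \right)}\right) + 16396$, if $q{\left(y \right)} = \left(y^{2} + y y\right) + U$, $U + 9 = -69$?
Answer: $55415$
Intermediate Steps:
$U = -78$ ($U = -9 - 69 = -78$)
$q{\left(y \right)} = -78 + 2 y^{2}$ ($q{\left(y \right)} = \left(y^{2} + y y\right) - 78 = \left(y^{2} + y^{2}\right) - 78 = 2 y^{2} - 78 = -78 + 2 y^{2}$)
$\left(-8335 + q{\left(-154 \right)}\right) + 16396 = \left(-8335 - \left(78 - 2 \left(-154\right)^{2}\right)\right) + 16396 = \left(-8335 + \left(-78 + 2 \cdot 23716\right)\right) + 16396 = \left(-8335 + \left(-78 + 47432\right)\right) + 16396 = \left(-8335 + 47354\right) + 16396 = 39019 + 16396 = 55415$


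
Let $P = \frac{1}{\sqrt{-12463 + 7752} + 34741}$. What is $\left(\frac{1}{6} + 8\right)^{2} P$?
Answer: $\frac{11916163}{6207129216} - \frac{343 i \sqrt{4711}}{6207129216} \approx 0.0019198 - 3.7928 \cdot 10^{-6} i$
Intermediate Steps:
$P = \frac{1}{34741 + i \sqrt{4711}}$ ($P = \frac{1}{\sqrt{-4711} + 34741} = \frac{1}{i \sqrt{4711} + 34741} = \frac{1}{34741 + i \sqrt{4711}} \approx 2.8784 \cdot 10^{-5} - 5.687 \cdot 10^{-8} i$)
$\left(\frac{1}{6} + 8\right)^{2} P = \left(\frac{1}{6} + 8\right)^{2} \left(\frac{4963}{172420256} - \frac{i \sqrt{4711}}{1206941792}\right) = \left(\frac{49}{6}\right)^{2} \left(\frac{4963}{172420256} - \frac{i \sqrt{4711}}{1206941792}\right) = \frac{2401 \left(\frac{4963}{172420256} - \frac{i \sqrt{4711}}{1206941792}\right)}{36} = \frac{11916163}{6207129216} - \frac{343 i \sqrt{4711}}{6207129216}$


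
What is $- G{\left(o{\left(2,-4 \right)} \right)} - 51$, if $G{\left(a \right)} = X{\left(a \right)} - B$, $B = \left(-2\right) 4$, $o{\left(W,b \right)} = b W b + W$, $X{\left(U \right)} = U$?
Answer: $-93$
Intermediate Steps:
$o{\left(W,b \right)} = W + W b^{2}$ ($o{\left(W,b \right)} = W b b + W = W b^{2} + W = W + W b^{2}$)
$B = -8$
$G{\left(a \right)} = 8 + a$ ($G{\left(a \right)} = a - -8 = a + 8 = 8 + a$)
$- G{\left(o{\left(2,-4 \right)} \right)} - 51 = - (8 + 2 \left(1 + \left(-4\right)^{2}\right)) - 51 = - (8 + 2 \left(1 + 16\right)) - 51 = - (8 + 2 \cdot 17) - 51 = - (8 + 34) - 51 = \left(-1\right) 42 - 51 = -42 - 51 = -93$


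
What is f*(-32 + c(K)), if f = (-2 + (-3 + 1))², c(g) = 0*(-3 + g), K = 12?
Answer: -512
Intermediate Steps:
c(g) = 0
f = 16 (f = (-2 - 2)² = (-4)² = 16)
f*(-32 + c(K)) = 16*(-32 + 0) = 16*(-32) = -512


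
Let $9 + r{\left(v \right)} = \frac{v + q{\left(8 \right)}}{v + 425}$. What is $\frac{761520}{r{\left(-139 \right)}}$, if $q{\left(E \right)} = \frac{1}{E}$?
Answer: $- \frac{158396160}{1973} \approx -80282.0$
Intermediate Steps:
$r{\left(v \right)} = -9 + \frac{\frac{1}{8} + v}{425 + v}$ ($r{\left(v \right)} = -9 + \frac{v + \frac{1}{8}}{v + 425} = -9 + \frac{v + \frac{1}{8}}{425 + v} = -9 + \frac{\frac{1}{8} + v}{425 + v}$)
$\frac{761520}{r{\left(-139 \right)}} = \frac{761520}{\frac{1}{8} \frac{1}{425 - 139} \left(-30599 - -8896\right)} = \frac{761520}{\frac{1}{8} \cdot \frac{1}{286} \left(-30599 + 8896\right)} = \frac{761520}{\frac{1}{8} \cdot \frac{1}{286} \left(-21703\right)} = \frac{761520}{- \frac{1973}{208}} = 761520 \left(- \frac{208}{1973}\right) = - \frac{158396160}{1973}$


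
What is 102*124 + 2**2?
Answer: 12652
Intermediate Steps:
102*124 + 2**2 = 12648 + 4 = 12652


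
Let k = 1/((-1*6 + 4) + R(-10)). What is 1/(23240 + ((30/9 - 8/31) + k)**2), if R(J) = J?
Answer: 15376/357475881 ≈ 4.3013e-5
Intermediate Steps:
k = -1/12 (k = 1/((-1*6 + 4) - 10) = 1/((-6 + 4) - 10) = 1/(-2 - 10) = 1/(-12) = -1/12 ≈ -0.083333)
1/(23240 + ((30/9 - 8/31) + k)**2) = 1/(23240 + ((30/9 - 8/31) - 1/12)**2) = 1/(23240 + ((30*(1/9) - 8*1/31) - 1/12)**2) = 1/(23240 + ((10/3 - 8/31) - 1/12)**2) = 1/(23240 + (286/93 - 1/12)**2) = 1/(23240 + (371/124)**2) = 1/(23240 + 137641/15376) = 1/(357475881/15376) = 15376/357475881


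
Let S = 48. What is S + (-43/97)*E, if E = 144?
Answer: -1536/97 ≈ -15.835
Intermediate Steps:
S + (-43/97)*E = 48 - 43/97*144 = 48 - 6192/97 = -1536/97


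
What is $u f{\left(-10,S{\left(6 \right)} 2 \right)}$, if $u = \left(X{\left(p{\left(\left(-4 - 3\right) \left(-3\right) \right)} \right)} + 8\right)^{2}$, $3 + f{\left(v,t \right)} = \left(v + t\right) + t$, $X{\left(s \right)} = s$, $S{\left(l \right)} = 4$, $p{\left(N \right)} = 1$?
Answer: $243$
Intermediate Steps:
$f{\left(v,t \right)} = -3 + v + 2 t$ ($f{\left(v,t \right)} = -3 + \left(\left(v + t\right) + t\right) = -3 + \left(\left(t + v\right) + t\right) = -3 + \left(v + 2 t\right) = -3 + v + 2 t$)
$u = 81$ ($u = \left(1 + 8\right)^{2} = 9^{2} = 81$)
$u f{\left(-10,S{\left(6 \right)} 2 \right)} = 81 \left(-3 - 10 + 2 \cdot 4 \cdot 2\right) = 81 \left(-3 - 10 + 2 \cdot 8\right) = 81 \left(-3 - 10 + 16\right) = 81 \cdot 3 = 243$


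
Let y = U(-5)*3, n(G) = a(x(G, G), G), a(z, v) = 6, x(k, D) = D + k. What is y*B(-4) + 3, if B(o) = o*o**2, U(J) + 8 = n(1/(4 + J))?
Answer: 387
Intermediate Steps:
n(G) = 6
U(J) = -2 (U(J) = -8 + 6 = -2)
B(o) = o**3
y = -6 (y = -2*3 = -6)
y*B(-4) + 3 = -6*(-4)**3 + 3 = -6*(-64) + 3 = 384 + 3 = 387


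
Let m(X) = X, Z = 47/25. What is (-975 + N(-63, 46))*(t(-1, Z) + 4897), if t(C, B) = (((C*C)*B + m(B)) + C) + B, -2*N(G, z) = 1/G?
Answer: -5018013103/1050 ≈ -4.7791e+6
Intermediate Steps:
Z = 47/25 (Z = 47*(1/25) = 47/25 ≈ 1.8800)
N(G, z) = -1/(2*G)
t(C, B) = C + 2*B + B*C² (t(C, B) = (((C*C)*B + B) + C) + B = ((C²*B + B) + C) + B = ((B*C² + B) + C) + B = ((B + B*C²) + C) + B = (B + C + B*C²) + B = C + 2*B + B*C²)
(-975 + N(-63, 46))*(t(-1, Z) + 4897) = (-975 - ½/(-63))*((-1 + 2*(47/25) + (47/25)*(-1)²) + 4897) = (-975 - ½*(-1/63))*((-1 + 94/25 + (47/25)*1) + 4897) = (-975 + 1/126)*((-1 + 94/25 + 47/25) + 4897) = -122849*(116/25 + 4897)/126 = -122849/126*122541/25 = -5018013103/1050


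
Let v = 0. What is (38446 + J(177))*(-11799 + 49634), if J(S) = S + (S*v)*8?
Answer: 1461301205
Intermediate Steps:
J(S) = S (J(S) = S + (S*0)*8 = S + 0*8 = S + 0 = S)
(38446 + J(177))*(-11799 + 49634) = (38446 + 177)*(-11799 + 49634) = 38623*37835 = 1461301205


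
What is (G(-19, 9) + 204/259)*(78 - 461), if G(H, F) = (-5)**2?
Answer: -2558057/259 ≈ -9876.7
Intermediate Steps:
G(H, F) = 25
(G(-19, 9) + 204/259)*(78 - 461) = (25 + 204/259)*(78 - 461) = (25 + 204*(1/259))*(-383) = (25 + 204/259)*(-383) = (6679/259)*(-383) = -2558057/259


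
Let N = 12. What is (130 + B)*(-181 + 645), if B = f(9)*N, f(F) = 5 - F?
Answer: 38048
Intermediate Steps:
B = -48 (B = (5 - 1*9)*12 = (5 - 9)*12 = -4*12 = -48)
(130 + B)*(-181 + 645) = (130 - 48)*(-181 + 645) = 82*464 = 38048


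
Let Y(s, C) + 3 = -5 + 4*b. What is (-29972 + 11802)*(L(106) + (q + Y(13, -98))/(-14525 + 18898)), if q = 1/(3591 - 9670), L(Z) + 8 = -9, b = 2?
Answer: 8211367139800/26583467 ≈ 3.0889e+5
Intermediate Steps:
L(Z) = -17 (L(Z) = -8 - 9 = -17)
Y(s, C) = 0 (Y(s, C) = -3 + (-5 + 4*2) = -3 + (-5 + 8) = -3 + 3 = 0)
q = -1/6079 (q = 1/(-6079) = -1/6079 ≈ -0.00016450)
(-29972 + 11802)*(L(106) + (q + Y(13, -98))/(-14525 + 18898)) = (-29972 + 11802)*(-17 + (-1/6079 + 0)/(-14525 + 18898)) = -18170*(-17 - 1/6079/4373) = -18170*(-17 - 1/6079*1/4373) = -18170*(-17 - 1/26583467) = -18170*(-451918940/26583467) = 8211367139800/26583467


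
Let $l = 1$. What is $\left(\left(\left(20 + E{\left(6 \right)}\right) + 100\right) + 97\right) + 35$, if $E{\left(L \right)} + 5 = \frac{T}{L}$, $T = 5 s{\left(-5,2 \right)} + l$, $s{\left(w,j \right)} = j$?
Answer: $\frac{1493}{6} \approx 248.83$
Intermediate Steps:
$T = 11$ ($T = 5 \cdot 2 + 1 = 10 + 1 = 11$)
$E{\left(L \right)} = -5 + \frac{11}{L}$
$\left(\left(\left(20 + E{\left(6 \right)}\right) + 100\right) + 97\right) + 35 = \left(\left(\left(20 - \left(5 - \frac{11}{6}\right)\right) + 100\right) + 97\right) + 35 = \left(\left(\left(20 + \left(-5 + 11 \cdot \frac{1}{6}\right)\right) + 100\right) + 97\right) + 35 = \left(\left(\left(20 + \left(-5 + \frac{11}{6}\right)\right) + 100\right) + 97\right) + 35 = \left(\left(\left(20 - \frac{19}{6}\right) + 100\right) + 97\right) + 35 = \left(\left(\frac{101}{6} + 100\right) + 97\right) + 35 = \left(\frac{701}{6} + 97\right) + 35 = \frac{1283}{6} + 35 = \frac{1493}{6}$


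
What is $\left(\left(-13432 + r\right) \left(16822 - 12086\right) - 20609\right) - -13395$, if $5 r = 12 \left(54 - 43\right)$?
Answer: $- \frac{317480678}{5} \approx -6.3496 \cdot 10^{7}$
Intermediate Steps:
$r = \frac{132}{5}$ ($r = \frac{12 \left(54 - 43\right)}{5} = \frac{12 \cdot 11}{5} = \frac{1}{5} \cdot 132 = \frac{132}{5} \approx 26.4$)
$\left(\left(-13432 + r\right) \left(16822 - 12086\right) - 20609\right) - -13395 = \left(\left(-13432 + \frac{132}{5}\right) \left(16822 - 12086\right) - 20609\right) - -13395 = \left(\left(- \frac{67028}{5}\right) 4736 - 20609\right) + 13395 = \left(- \frac{317444608}{5} - 20609\right) + 13395 = - \frac{317547653}{5} + 13395 = - \frac{317480678}{5}$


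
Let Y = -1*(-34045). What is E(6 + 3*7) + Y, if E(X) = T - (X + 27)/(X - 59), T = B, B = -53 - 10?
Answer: 543739/16 ≈ 33984.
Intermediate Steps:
B = -63
T = -63
Y = 34045
E(X) = -63 - (27 + X)/(-59 + X) (E(X) = -63 - (X + 27)/(X - 59) = -63 - (27 + X)/(-59 + X))
E(6 + 3*7) + Y = 2*(1845 - 32*(6 + 3*7))/(-59 + (6 + 3*7)) + 34045 = 2*(1845 - 32*(6 + 21))/(-59 + (6 + 21)) + 34045 = 2*(1845 - 32*27)/(-59 + 27) + 34045 = 2*(1845 - 864)/(-32) + 34045 = 2*(-1/32)*981 + 34045 = -981/16 + 34045 = 543739/16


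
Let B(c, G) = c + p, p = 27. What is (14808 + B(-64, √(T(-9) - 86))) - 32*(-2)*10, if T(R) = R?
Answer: 15411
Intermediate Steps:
B(c, G) = 27 + c (B(c, G) = c + 27 = 27 + c)
(14808 + B(-64, √(T(-9) - 86))) - 32*(-2)*10 = (14808 + (27 - 64)) - 32*(-2)*10 = (14808 - 37) + 64*10 = 14771 + 640 = 15411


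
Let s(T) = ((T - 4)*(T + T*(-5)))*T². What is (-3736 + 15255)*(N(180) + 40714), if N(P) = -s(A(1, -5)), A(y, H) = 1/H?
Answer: 293116321346/625 ≈ 4.6899e+8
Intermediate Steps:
s(T) = -4*T³*(-4 + T) (s(T) = ((-4 + T)*(T - 5*T))*T² = ((-4 + T)*(-4*T))*T² = (-4*T*(-4 + T))*T² = -4*T³*(-4 + T))
N(P) = 84/625 (N(P) = -4*(1/(-5))³*(4 - 1/(-5)) = -4*(-⅕)³*(4 - 1*(-⅕)) = -4*(-1)*(4 + ⅕)/125 = -4*(-1)*21/(125*5) = -1*(-84/625) = 84/625)
(-3736 + 15255)*(N(180) + 40714) = (-3736 + 15255)*(84/625 + 40714) = 11519*(25446334/625) = 293116321346/625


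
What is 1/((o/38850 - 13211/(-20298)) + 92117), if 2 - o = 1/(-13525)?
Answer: 888792331875/81873461753620204 ≈ 1.0856e-5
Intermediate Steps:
o = 27051/13525 (o = 2 - 1/(-13525) = 2 - 1*(-1/13525) = 2 + 1/13525 = 27051/13525 ≈ 2.0001)
1/((o/38850 - 13211/(-20298)) + 92117) = 1/(((27051/13525)/38850 - 13211/(-20298)) + 92117) = 1/(((27051/13525)*(1/38850) - 13211*(-1/20298)) + 92117) = 1/((9017/175148750 + 13211/20298) + 92117) = 1/(578518290829/888792331875 + 92117) = 1/(81873461753620204/888792331875) = 888792331875/81873461753620204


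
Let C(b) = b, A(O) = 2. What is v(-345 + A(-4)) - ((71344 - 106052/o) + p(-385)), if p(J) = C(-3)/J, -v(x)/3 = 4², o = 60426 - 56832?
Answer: -49371788621/691845 ≈ -71363.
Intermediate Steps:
o = 3594
v(x) = -48 (v(x) = -3*4² = -3*16 = -48)
p(J) = -3/J
v(-345 + A(-4)) - ((71344 - 106052/o) + p(-385)) = -48 - ((71344 - 106052/3594) - 3/(-385)) = -48 - ((71344 - 106052*1/3594) - 3*(-1/385)) = -48 - ((71344 - 53026/1797) + 3/385) = -48 - (128152142/1797 + 3/385) = -48 - 1*49338580061/691845 = -48 - 49338580061/691845 = -49371788621/691845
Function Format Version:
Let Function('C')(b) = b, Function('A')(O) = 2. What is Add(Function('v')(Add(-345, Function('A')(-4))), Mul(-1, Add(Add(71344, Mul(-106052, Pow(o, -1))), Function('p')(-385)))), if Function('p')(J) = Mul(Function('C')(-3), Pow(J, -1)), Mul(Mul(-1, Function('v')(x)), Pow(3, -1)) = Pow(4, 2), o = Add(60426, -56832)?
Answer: Rational(-49371788621, 691845) ≈ -71363.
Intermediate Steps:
o = 3594
Function('v')(x) = -48 (Function('v')(x) = Mul(-3, Pow(4, 2)) = Mul(-3, 16) = -48)
Function('p')(J) = Mul(-3, Pow(J, -1))
Add(Function('v')(Add(-345, Function('A')(-4))), Mul(-1, Add(Add(71344, Mul(-106052, Pow(o, -1))), Function('p')(-385)))) = Add(-48, Mul(-1, Add(Add(71344, Mul(-106052, Pow(3594, -1))), Mul(-3, Pow(-385, -1))))) = Add(-48, Mul(-1, Add(Add(71344, Mul(-106052, Rational(1, 3594))), Mul(-3, Rational(-1, 385))))) = Add(-48, Mul(-1, Add(Add(71344, Rational(-53026, 1797)), Rational(3, 385)))) = Add(-48, Mul(-1, Add(Rational(128152142, 1797), Rational(3, 385)))) = Add(-48, Mul(-1, Rational(49338580061, 691845))) = Add(-48, Rational(-49338580061, 691845)) = Rational(-49371788621, 691845)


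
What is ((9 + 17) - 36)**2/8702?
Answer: 50/4351 ≈ 0.011492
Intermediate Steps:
((9 + 17) - 36)**2/8702 = (26 - 36)**2*(1/8702) = (-10)**2*(1/8702) = 100*(1/8702) = 50/4351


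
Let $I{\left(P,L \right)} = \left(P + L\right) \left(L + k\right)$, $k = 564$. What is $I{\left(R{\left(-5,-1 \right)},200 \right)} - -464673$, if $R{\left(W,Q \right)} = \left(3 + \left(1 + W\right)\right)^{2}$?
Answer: $618237$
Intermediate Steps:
$R{\left(W,Q \right)} = \left(4 + W\right)^{2}$
$I{\left(P,L \right)} = \left(564 + L\right) \left(L + P\right)$ ($I{\left(P,L \right)} = \left(P + L\right) \left(L + 564\right) = \left(L + P\right) \left(564 + L\right) = \left(564 + L\right) \left(L + P\right)$)
$I{\left(R{\left(-5,-1 \right)},200 \right)} - -464673 = \left(200^{2} + 564 \cdot 200 + 564 \left(4 - 5\right)^{2} + 200 \left(4 - 5\right)^{2}\right) - -464673 = \left(40000 + 112800 + 564 \left(-1\right)^{2} + 200 \left(-1\right)^{2}\right) + 464673 = \left(40000 + 112800 + 564 \cdot 1 + 200 \cdot 1\right) + 464673 = \left(40000 + 112800 + 564 + 200\right) + 464673 = 153564 + 464673 = 618237$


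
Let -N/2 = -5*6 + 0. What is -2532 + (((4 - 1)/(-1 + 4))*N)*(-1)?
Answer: -2592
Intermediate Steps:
N = 60 (N = -2*(-5*6 + 0) = -2*(-30 + 0) = -2*(-30) = 60)
-2532 + (((4 - 1)/(-1 + 4))*N)*(-1) = -2532 + (((4 - 1)/(-1 + 4))*60)*(-1) = -2532 + ((3/3)*60)*(-1) = -2532 + ((3*(⅓))*60)*(-1) = -2532 + (1*60)*(-1) = -2532 + 60*(-1) = -2532 - 60 = -2592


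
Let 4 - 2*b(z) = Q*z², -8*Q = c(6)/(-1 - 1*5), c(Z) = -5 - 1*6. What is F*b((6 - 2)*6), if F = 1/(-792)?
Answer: -17/198 ≈ -0.085859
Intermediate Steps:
F = -1/792 ≈ -0.0012626
c(Z) = -11 (c(Z) = -5 - 6 = -11)
Q = -11/48 (Q = -(-11)/(8*(-1 - 1*5)) = -(-11)/(8*(-1 - 5)) = -(-11)/(8*(-6)) = -(-11)*(-1)/(8*6) = -⅛*11/6 = -11/48 ≈ -0.22917)
b(z) = 2 + 11*z²/96 (b(z) = 2 - (-11)*z²/96 = 2 + 11*z²/96)
F*b((6 - 2)*6) = -(2 + 11*((6 - 2)*6)²/96)/792 = -(2 + 11*(4*6)²/96)/792 = -(2 + (11/96)*24²)/792 = -(2 + (11/96)*576)/792 = -(2 + 66)/792 = -1/792*68 = -17/198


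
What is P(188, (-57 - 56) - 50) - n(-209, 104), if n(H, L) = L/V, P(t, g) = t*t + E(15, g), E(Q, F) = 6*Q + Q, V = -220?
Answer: 1949721/55 ≈ 35450.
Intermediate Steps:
E(Q, F) = 7*Q
P(t, g) = 105 + t**2 (P(t, g) = t*t + 7*15 = t**2 + 105 = 105 + t**2)
n(H, L) = -L/220 (n(H, L) = L/(-220) = L*(-1/220) = -L/220)
P(188, (-57 - 56) - 50) - n(-209, 104) = (105 + 188**2) - (-1)*104/220 = (105 + 35344) - 1*(-26/55) = 35449 + 26/55 = 1949721/55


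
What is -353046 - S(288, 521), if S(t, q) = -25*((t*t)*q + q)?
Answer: 1080005579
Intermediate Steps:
S(t, q) = -25*q - 25*q*t² (S(t, q) = -25*(t²*q + q) = -25*(q*t² + q) = -25*(q + q*t²) = -25*q - 25*q*t²)
-353046 - S(288, 521) = -353046 - (-25)*521*(1 + 288²) = -353046 - (-25)*521*(1 + 82944) = -353046 - (-25)*521*82945 = -353046 - 1*(-1080358625) = -353046 + 1080358625 = 1080005579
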